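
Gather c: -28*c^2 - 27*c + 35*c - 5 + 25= -28*c^2 + 8*c + 20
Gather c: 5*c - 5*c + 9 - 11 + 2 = 0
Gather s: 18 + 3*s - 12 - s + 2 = 2*s + 8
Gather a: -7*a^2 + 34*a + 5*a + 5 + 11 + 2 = -7*a^2 + 39*a + 18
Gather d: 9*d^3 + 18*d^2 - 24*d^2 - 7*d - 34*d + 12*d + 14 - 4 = 9*d^3 - 6*d^2 - 29*d + 10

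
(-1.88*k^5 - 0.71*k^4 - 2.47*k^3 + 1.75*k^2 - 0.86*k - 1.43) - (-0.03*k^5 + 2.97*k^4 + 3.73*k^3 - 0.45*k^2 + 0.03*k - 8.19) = -1.85*k^5 - 3.68*k^4 - 6.2*k^3 + 2.2*k^2 - 0.89*k + 6.76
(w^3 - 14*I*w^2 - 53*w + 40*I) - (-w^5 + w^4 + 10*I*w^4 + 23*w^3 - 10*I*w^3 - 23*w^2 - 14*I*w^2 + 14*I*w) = w^5 - w^4 - 10*I*w^4 - 22*w^3 + 10*I*w^3 + 23*w^2 - 53*w - 14*I*w + 40*I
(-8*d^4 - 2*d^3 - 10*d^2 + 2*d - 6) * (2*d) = -16*d^5 - 4*d^4 - 20*d^3 + 4*d^2 - 12*d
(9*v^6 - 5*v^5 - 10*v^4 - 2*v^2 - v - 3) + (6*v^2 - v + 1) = 9*v^6 - 5*v^5 - 10*v^4 + 4*v^2 - 2*v - 2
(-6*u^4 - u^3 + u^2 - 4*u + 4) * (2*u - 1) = -12*u^5 + 4*u^4 + 3*u^3 - 9*u^2 + 12*u - 4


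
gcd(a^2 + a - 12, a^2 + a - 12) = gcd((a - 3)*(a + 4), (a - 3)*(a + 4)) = a^2 + a - 12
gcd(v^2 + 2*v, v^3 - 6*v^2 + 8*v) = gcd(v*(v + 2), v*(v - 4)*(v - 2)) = v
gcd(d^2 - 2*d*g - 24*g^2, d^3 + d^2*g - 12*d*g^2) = d + 4*g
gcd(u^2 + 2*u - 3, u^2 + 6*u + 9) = u + 3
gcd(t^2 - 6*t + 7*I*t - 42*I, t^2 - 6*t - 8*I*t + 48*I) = t - 6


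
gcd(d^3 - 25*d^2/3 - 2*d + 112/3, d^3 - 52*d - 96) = d^2 - 6*d - 16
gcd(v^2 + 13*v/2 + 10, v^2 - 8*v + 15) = 1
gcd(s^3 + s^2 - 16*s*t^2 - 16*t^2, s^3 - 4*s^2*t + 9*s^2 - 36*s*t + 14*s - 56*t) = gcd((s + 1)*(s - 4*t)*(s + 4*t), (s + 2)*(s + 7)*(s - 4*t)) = s - 4*t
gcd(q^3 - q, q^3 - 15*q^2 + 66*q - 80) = 1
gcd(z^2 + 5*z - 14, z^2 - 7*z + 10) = z - 2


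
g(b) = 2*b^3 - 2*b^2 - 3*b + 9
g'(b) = 6*b^2 - 4*b - 3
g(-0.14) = 9.38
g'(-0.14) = -2.32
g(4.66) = 153.98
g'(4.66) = 108.65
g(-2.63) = -33.33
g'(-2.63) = 49.02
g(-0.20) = 9.50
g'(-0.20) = -1.96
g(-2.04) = -10.18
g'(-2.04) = 30.13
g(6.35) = 421.40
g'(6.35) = 213.54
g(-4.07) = -146.76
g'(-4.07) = 112.67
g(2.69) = 25.39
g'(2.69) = 29.66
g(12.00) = 3141.00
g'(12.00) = 813.00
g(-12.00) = -3699.00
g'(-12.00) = 909.00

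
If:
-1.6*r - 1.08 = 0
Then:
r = -0.68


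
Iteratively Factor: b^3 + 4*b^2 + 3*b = (b + 3)*(b^2 + b) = b*(b + 3)*(b + 1)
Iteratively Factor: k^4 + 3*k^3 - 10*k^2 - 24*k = (k)*(k^3 + 3*k^2 - 10*k - 24) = k*(k + 4)*(k^2 - k - 6) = k*(k - 3)*(k + 4)*(k + 2)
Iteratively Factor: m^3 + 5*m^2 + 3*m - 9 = (m - 1)*(m^2 + 6*m + 9) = (m - 1)*(m + 3)*(m + 3)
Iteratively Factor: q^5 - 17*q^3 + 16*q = (q - 1)*(q^4 + q^3 - 16*q^2 - 16*q) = (q - 4)*(q - 1)*(q^3 + 5*q^2 + 4*q) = (q - 4)*(q - 1)*(q + 1)*(q^2 + 4*q) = q*(q - 4)*(q - 1)*(q + 1)*(q + 4)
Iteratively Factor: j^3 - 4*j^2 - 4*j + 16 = (j - 4)*(j^2 - 4) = (j - 4)*(j + 2)*(j - 2)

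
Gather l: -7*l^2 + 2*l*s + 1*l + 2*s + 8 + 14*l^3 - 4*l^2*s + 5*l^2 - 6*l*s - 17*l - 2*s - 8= 14*l^3 + l^2*(-4*s - 2) + l*(-4*s - 16)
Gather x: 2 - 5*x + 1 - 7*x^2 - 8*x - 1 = -7*x^2 - 13*x + 2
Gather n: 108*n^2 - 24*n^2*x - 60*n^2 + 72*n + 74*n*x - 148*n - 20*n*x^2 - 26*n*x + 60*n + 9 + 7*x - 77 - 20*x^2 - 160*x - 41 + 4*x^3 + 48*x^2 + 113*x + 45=n^2*(48 - 24*x) + n*(-20*x^2 + 48*x - 16) + 4*x^3 + 28*x^2 - 40*x - 64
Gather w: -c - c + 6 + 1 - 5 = 2 - 2*c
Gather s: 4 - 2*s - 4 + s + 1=1 - s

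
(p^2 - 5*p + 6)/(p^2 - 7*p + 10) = (p - 3)/(p - 5)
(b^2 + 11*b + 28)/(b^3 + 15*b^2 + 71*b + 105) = (b + 4)/(b^2 + 8*b + 15)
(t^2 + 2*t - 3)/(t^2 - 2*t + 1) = (t + 3)/(t - 1)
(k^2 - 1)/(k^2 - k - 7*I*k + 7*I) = (k + 1)/(k - 7*I)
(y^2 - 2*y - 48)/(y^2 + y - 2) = (y^2 - 2*y - 48)/(y^2 + y - 2)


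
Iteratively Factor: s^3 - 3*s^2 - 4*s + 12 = (s - 2)*(s^2 - s - 6) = (s - 3)*(s - 2)*(s + 2)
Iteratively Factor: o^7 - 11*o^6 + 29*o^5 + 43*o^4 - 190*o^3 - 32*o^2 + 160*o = (o - 5)*(o^6 - 6*o^5 - o^4 + 38*o^3 - 32*o) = (o - 5)*(o - 4)*(o^5 - 2*o^4 - 9*o^3 + 2*o^2 + 8*o) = o*(o - 5)*(o - 4)*(o^4 - 2*o^3 - 9*o^2 + 2*o + 8) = o*(o - 5)*(o - 4)^2*(o^3 + 2*o^2 - o - 2) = o*(o - 5)*(o - 4)^2*(o + 1)*(o^2 + o - 2) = o*(o - 5)*(o - 4)^2*(o - 1)*(o + 1)*(o + 2)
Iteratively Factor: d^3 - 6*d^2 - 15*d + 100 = (d - 5)*(d^2 - d - 20) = (d - 5)*(d + 4)*(d - 5)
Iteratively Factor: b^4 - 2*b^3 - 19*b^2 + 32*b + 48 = (b + 1)*(b^3 - 3*b^2 - 16*b + 48) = (b + 1)*(b + 4)*(b^2 - 7*b + 12) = (b - 4)*(b + 1)*(b + 4)*(b - 3)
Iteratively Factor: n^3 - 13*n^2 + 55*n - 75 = (n - 5)*(n^2 - 8*n + 15) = (n - 5)*(n - 3)*(n - 5)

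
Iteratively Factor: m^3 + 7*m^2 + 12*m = (m + 4)*(m^2 + 3*m) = m*(m + 4)*(m + 3)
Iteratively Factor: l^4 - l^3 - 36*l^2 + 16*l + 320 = (l - 5)*(l^3 + 4*l^2 - 16*l - 64) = (l - 5)*(l + 4)*(l^2 - 16) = (l - 5)*(l - 4)*(l + 4)*(l + 4)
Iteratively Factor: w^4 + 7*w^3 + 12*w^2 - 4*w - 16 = (w + 4)*(w^3 + 3*w^2 - 4) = (w + 2)*(w + 4)*(w^2 + w - 2) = (w - 1)*(w + 2)*(w + 4)*(w + 2)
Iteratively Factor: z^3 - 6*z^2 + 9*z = (z)*(z^2 - 6*z + 9) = z*(z - 3)*(z - 3)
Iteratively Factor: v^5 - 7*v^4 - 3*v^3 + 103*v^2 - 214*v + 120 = (v - 3)*(v^4 - 4*v^3 - 15*v^2 + 58*v - 40) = (v - 3)*(v - 1)*(v^3 - 3*v^2 - 18*v + 40) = (v - 3)*(v - 2)*(v - 1)*(v^2 - v - 20) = (v - 3)*(v - 2)*(v - 1)*(v + 4)*(v - 5)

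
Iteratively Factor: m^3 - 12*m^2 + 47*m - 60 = (m - 4)*(m^2 - 8*m + 15) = (m - 5)*(m - 4)*(m - 3)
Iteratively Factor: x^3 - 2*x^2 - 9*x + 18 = (x - 2)*(x^2 - 9) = (x - 2)*(x + 3)*(x - 3)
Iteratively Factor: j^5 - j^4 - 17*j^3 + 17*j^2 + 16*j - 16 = (j - 1)*(j^4 - 17*j^2 + 16) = (j - 1)*(j + 4)*(j^3 - 4*j^2 - j + 4) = (j - 1)*(j + 1)*(j + 4)*(j^2 - 5*j + 4) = (j - 4)*(j - 1)*(j + 1)*(j + 4)*(j - 1)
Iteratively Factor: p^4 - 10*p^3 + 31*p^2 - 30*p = (p - 2)*(p^3 - 8*p^2 + 15*p) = p*(p - 2)*(p^2 - 8*p + 15) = p*(p - 3)*(p - 2)*(p - 5)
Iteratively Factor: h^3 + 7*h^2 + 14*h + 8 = (h + 4)*(h^2 + 3*h + 2) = (h + 2)*(h + 4)*(h + 1)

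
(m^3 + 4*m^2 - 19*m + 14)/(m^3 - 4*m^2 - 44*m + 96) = (m^2 + 6*m - 7)/(m^2 - 2*m - 48)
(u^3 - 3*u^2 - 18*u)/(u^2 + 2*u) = (u^2 - 3*u - 18)/(u + 2)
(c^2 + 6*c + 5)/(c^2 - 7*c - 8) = (c + 5)/(c - 8)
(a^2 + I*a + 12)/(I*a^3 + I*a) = (-I*a^2 + a - 12*I)/(a^3 + a)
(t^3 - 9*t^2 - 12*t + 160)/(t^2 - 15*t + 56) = (t^2 - t - 20)/(t - 7)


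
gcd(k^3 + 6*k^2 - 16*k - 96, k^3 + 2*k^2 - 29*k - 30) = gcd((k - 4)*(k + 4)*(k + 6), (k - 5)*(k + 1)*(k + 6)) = k + 6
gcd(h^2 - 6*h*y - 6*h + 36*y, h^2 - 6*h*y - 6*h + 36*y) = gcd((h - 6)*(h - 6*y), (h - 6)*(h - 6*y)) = -h^2 + 6*h*y + 6*h - 36*y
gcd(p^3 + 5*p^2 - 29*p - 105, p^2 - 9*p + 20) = p - 5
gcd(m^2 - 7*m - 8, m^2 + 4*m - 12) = 1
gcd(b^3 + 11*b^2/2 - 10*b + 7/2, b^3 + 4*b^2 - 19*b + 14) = b^2 + 6*b - 7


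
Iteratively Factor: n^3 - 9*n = (n - 3)*(n^2 + 3*n) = n*(n - 3)*(n + 3)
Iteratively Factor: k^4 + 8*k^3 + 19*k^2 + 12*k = (k + 4)*(k^3 + 4*k^2 + 3*k) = (k + 1)*(k + 4)*(k^2 + 3*k) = (k + 1)*(k + 3)*(k + 4)*(k)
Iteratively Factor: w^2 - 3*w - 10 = (w - 5)*(w + 2)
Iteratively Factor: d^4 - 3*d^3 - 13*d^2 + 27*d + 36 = (d + 1)*(d^3 - 4*d^2 - 9*d + 36) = (d - 4)*(d + 1)*(d^2 - 9) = (d - 4)*(d - 3)*(d + 1)*(d + 3)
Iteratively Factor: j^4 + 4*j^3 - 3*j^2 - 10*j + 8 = (j + 2)*(j^3 + 2*j^2 - 7*j + 4) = (j - 1)*(j + 2)*(j^2 + 3*j - 4) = (j - 1)*(j + 2)*(j + 4)*(j - 1)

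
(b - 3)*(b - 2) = b^2 - 5*b + 6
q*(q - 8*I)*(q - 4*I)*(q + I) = q^4 - 11*I*q^3 - 20*q^2 - 32*I*q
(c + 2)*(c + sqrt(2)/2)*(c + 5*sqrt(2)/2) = c^3 + 2*c^2 + 3*sqrt(2)*c^2 + 5*c/2 + 6*sqrt(2)*c + 5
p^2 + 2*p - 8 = (p - 2)*(p + 4)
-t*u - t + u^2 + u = (-t + u)*(u + 1)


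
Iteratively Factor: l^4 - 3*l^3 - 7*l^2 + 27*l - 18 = (l - 3)*(l^3 - 7*l + 6) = (l - 3)*(l - 1)*(l^2 + l - 6) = (l - 3)*(l - 1)*(l + 3)*(l - 2)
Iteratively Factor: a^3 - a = (a - 1)*(a^2 + a) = a*(a - 1)*(a + 1)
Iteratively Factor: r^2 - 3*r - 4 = (r + 1)*(r - 4)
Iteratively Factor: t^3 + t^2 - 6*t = (t + 3)*(t^2 - 2*t) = (t - 2)*(t + 3)*(t)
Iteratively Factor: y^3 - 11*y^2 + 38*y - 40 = (y - 4)*(y^2 - 7*y + 10) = (y - 4)*(y - 2)*(y - 5)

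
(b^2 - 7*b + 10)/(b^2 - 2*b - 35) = (-b^2 + 7*b - 10)/(-b^2 + 2*b + 35)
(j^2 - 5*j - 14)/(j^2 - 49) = (j + 2)/(j + 7)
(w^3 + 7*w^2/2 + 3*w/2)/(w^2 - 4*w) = (2*w^2 + 7*w + 3)/(2*(w - 4))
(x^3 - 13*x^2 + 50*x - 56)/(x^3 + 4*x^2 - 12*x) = (x^2 - 11*x + 28)/(x*(x + 6))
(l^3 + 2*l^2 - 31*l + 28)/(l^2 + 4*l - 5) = (l^2 + 3*l - 28)/(l + 5)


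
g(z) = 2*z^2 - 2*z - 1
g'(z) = 4*z - 2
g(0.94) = -1.11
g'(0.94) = 1.76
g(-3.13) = 24.85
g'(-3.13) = -14.52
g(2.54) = 6.82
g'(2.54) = 8.16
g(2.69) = 8.09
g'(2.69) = 8.76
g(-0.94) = 2.65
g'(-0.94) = -5.76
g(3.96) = 22.44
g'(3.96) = 13.84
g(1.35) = -0.05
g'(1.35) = 3.40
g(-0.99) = 2.94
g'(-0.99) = -5.96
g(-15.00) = 479.00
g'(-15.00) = -62.00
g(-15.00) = 479.00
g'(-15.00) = -62.00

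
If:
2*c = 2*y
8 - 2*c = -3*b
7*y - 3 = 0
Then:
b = -50/21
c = 3/7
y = 3/7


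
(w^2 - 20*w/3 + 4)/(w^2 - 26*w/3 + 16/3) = (w - 6)/(w - 8)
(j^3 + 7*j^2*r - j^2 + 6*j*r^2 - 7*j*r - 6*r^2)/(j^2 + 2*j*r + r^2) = (j^2 + 6*j*r - j - 6*r)/(j + r)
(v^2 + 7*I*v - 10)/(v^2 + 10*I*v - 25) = (v + 2*I)/(v + 5*I)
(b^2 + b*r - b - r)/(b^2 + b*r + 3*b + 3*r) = (b - 1)/(b + 3)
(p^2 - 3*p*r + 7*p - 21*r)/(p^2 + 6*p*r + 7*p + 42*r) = (p - 3*r)/(p + 6*r)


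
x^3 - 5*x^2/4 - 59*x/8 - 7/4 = (x - 7/2)*(x + 1/4)*(x + 2)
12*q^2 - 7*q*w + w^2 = (-4*q + w)*(-3*q + w)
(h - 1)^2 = h^2 - 2*h + 1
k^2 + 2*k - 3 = (k - 1)*(k + 3)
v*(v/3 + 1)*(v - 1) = v^3/3 + 2*v^2/3 - v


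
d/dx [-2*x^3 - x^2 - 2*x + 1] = -6*x^2 - 2*x - 2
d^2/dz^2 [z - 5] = 0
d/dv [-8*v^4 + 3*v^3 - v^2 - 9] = v*(-32*v^2 + 9*v - 2)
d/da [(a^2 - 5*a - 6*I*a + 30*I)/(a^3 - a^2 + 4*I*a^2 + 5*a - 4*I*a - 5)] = (-a^4 + a^3*(10 + 12*I) + a^2*(-24 - 80*I) + a*(230 + 60*I) - 95 - 120*I)/(a^6 + a^5*(-2 + 8*I) + a^4*(-5 - 16*I) + a^3*(12 + 48*I) + a^2*(19 - 80*I) + a*(-50 + 40*I) + 25)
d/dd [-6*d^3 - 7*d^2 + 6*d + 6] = -18*d^2 - 14*d + 6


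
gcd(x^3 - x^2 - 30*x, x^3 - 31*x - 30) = x^2 - x - 30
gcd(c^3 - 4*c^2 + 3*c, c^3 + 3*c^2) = c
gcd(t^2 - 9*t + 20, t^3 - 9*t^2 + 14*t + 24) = t - 4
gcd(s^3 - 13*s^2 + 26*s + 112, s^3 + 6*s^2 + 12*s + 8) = s + 2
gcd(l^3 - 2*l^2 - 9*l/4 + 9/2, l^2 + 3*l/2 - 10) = 1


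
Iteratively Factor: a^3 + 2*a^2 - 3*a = (a - 1)*(a^2 + 3*a) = (a - 1)*(a + 3)*(a)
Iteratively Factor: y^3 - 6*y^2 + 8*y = (y)*(y^2 - 6*y + 8) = y*(y - 2)*(y - 4)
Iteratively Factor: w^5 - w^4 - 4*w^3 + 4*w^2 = (w - 2)*(w^4 + w^3 - 2*w^2) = w*(w - 2)*(w^3 + w^2 - 2*w) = w*(w - 2)*(w - 1)*(w^2 + 2*w) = w*(w - 2)*(w - 1)*(w + 2)*(w)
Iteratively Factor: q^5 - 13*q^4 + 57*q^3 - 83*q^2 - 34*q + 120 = (q - 3)*(q^4 - 10*q^3 + 27*q^2 - 2*q - 40) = (q - 5)*(q - 3)*(q^3 - 5*q^2 + 2*q + 8) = (q - 5)*(q - 3)*(q - 2)*(q^2 - 3*q - 4) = (q - 5)*(q - 3)*(q - 2)*(q + 1)*(q - 4)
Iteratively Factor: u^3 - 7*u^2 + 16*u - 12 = (u - 3)*(u^2 - 4*u + 4) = (u - 3)*(u - 2)*(u - 2)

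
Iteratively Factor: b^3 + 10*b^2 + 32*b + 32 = (b + 2)*(b^2 + 8*b + 16) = (b + 2)*(b + 4)*(b + 4)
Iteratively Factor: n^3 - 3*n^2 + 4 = (n + 1)*(n^2 - 4*n + 4) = (n - 2)*(n + 1)*(n - 2)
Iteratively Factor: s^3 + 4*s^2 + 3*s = (s)*(s^2 + 4*s + 3) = s*(s + 1)*(s + 3)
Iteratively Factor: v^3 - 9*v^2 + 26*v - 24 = (v - 3)*(v^2 - 6*v + 8) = (v - 4)*(v - 3)*(v - 2)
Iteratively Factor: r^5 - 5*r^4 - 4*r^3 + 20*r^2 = (r - 5)*(r^4 - 4*r^2) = r*(r - 5)*(r^3 - 4*r) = r*(r - 5)*(r - 2)*(r^2 + 2*r) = r*(r - 5)*(r - 2)*(r + 2)*(r)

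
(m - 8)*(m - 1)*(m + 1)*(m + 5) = m^4 - 3*m^3 - 41*m^2 + 3*m + 40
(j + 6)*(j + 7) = j^2 + 13*j + 42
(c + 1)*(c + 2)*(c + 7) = c^3 + 10*c^2 + 23*c + 14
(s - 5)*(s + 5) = s^2 - 25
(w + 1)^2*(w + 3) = w^3 + 5*w^2 + 7*w + 3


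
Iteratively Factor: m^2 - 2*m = (m - 2)*(m)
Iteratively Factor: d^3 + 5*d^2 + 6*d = (d)*(d^2 + 5*d + 6) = d*(d + 3)*(d + 2)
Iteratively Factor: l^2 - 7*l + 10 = (l - 2)*(l - 5)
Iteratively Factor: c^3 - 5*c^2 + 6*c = (c)*(c^2 - 5*c + 6) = c*(c - 2)*(c - 3)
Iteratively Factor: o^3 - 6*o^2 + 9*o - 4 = (o - 1)*(o^2 - 5*o + 4) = (o - 1)^2*(o - 4)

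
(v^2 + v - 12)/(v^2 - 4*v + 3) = (v + 4)/(v - 1)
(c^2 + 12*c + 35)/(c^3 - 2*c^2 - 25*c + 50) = (c + 7)/(c^2 - 7*c + 10)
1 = 1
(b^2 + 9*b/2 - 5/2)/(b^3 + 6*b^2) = (2*b^2 + 9*b - 5)/(2*b^2*(b + 6))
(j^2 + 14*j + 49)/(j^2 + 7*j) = (j + 7)/j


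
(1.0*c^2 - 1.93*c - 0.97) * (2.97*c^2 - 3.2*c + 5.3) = 2.97*c^4 - 8.9321*c^3 + 8.5951*c^2 - 7.125*c - 5.141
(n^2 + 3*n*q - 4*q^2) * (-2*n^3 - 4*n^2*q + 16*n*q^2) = -2*n^5 - 10*n^4*q + 12*n^3*q^2 + 64*n^2*q^3 - 64*n*q^4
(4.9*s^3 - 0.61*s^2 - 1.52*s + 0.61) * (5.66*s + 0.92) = 27.734*s^4 + 1.0554*s^3 - 9.1644*s^2 + 2.0542*s + 0.5612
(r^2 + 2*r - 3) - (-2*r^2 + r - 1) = 3*r^2 + r - 2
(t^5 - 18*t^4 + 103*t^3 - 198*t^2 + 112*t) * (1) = t^5 - 18*t^4 + 103*t^3 - 198*t^2 + 112*t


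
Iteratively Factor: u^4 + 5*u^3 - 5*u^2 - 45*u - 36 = (u - 3)*(u^3 + 8*u^2 + 19*u + 12) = (u - 3)*(u + 3)*(u^2 + 5*u + 4) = (u - 3)*(u + 3)*(u + 4)*(u + 1)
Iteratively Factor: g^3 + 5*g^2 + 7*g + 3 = (g + 1)*(g^2 + 4*g + 3) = (g + 1)^2*(g + 3)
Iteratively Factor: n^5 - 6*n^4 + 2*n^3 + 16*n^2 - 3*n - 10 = (n + 1)*(n^4 - 7*n^3 + 9*n^2 + 7*n - 10) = (n - 2)*(n + 1)*(n^3 - 5*n^2 - n + 5) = (n - 5)*(n - 2)*(n + 1)*(n^2 - 1) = (n - 5)*(n - 2)*(n - 1)*(n + 1)*(n + 1)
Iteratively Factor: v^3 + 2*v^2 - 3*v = (v)*(v^2 + 2*v - 3) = v*(v - 1)*(v + 3)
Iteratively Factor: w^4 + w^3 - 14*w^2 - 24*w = (w + 3)*(w^3 - 2*w^2 - 8*w) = (w - 4)*(w + 3)*(w^2 + 2*w) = (w - 4)*(w + 2)*(w + 3)*(w)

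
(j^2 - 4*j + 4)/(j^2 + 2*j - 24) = (j^2 - 4*j + 4)/(j^2 + 2*j - 24)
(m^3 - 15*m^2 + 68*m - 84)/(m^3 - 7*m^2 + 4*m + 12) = (m - 7)/(m + 1)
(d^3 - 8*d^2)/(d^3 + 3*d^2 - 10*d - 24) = d^2*(d - 8)/(d^3 + 3*d^2 - 10*d - 24)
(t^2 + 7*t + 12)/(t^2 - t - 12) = (t + 4)/(t - 4)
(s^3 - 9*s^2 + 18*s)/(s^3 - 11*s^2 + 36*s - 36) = s/(s - 2)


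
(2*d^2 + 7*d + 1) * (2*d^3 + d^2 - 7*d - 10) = 4*d^5 + 16*d^4 - 5*d^3 - 68*d^2 - 77*d - 10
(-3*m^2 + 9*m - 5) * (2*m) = -6*m^3 + 18*m^2 - 10*m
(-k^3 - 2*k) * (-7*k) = 7*k^4 + 14*k^2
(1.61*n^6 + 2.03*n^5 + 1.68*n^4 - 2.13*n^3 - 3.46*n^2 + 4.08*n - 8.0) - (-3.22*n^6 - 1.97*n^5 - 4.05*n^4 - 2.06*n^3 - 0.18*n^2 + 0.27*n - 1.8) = 4.83*n^6 + 4.0*n^5 + 5.73*n^4 - 0.0699999999999998*n^3 - 3.28*n^2 + 3.81*n - 6.2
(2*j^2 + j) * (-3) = -6*j^2 - 3*j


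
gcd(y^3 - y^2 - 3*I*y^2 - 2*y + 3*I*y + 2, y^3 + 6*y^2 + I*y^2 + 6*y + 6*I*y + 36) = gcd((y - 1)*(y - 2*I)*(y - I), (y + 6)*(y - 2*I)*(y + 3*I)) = y - 2*I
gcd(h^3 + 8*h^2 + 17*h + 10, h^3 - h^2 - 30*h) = h + 5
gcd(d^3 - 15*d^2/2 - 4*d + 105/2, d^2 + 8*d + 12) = 1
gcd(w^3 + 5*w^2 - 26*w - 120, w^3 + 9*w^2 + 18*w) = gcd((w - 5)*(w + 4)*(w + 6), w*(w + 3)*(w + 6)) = w + 6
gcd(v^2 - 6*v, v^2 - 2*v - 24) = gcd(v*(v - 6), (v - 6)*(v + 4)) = v - 6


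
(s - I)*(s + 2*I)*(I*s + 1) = I*s^3 + 3*I*s + 2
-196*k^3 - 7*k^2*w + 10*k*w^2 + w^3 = (-4*k + w)*(7*k + w)^2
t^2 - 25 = (t - 5)*(t + 5)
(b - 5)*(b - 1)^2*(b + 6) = b^4 - b^3 - 31*b^2 + 61*b - 30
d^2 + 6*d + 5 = (d + 1)*(d + 5)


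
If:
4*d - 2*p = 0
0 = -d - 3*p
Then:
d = 0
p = 0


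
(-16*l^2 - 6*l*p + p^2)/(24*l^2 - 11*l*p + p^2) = (2*l + p)/(-3*l + p)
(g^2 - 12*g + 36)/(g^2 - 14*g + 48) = (g - 6)/(g - 8)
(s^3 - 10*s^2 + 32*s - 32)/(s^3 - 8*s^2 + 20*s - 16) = (s - 4)/(s - 2)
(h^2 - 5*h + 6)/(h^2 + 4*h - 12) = (h - 3)/(h + 6)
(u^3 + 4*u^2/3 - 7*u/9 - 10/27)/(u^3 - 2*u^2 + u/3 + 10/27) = (3*u + 5)/(3*u - 5)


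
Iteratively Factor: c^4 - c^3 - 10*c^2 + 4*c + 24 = (c + 2)*(c^3 - 3*c^2 - 4*c + 12) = (c - 2)*(c + 2)*(c^2 - c - 6) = (c - 3)*(c - 2)*(c + 2)*(c + 2)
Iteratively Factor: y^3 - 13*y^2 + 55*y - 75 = (y - 5)*(y^2 - 8*y + 15) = (y - 5)^2*(y - 3)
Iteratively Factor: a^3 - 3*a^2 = (a)*(a^2 - 3*a) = a*(a - 3)*(a)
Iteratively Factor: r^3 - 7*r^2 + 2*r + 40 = (r - 5)*(r^2 - 2*r - 8) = (r - 5)*(r - 4)*(r + 2)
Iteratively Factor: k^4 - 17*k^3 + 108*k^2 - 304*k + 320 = (k - 5)*(k^3 - 12*k^2 + 48*k - 64) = (k - 5)*(k - 4)*(k^2 - 8*k + 16) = (k - 5)*(k - 4)^2*(k - 4)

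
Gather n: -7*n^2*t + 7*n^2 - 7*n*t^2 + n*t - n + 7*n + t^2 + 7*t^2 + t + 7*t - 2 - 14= n^2*(7 - 7*t) + n*(-7*t^2 + t + 6) + 8*t^2 + 8*t - 16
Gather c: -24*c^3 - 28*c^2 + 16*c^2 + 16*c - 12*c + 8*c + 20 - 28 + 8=-24*c^3 - 12*c^2 + 12*c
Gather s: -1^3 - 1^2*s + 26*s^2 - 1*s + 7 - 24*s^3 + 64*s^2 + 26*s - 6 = -24*s^3 + 90*s^2 + 24*s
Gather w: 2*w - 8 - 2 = 2*w - 10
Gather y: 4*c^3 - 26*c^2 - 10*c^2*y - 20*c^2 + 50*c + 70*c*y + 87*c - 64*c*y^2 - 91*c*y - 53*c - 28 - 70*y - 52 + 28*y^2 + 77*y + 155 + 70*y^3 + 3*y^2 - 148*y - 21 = 4*c^3 - 46*c^2 + 84*c + 70*y^3 + y^2*(31 - 64*c) + y*(-10*c^2 - 21*c - 141) + 54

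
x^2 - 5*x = x*(x - 5)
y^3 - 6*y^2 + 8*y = y*(y - 4)*(y - 2)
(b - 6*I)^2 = b^2 - 12*I*b - 36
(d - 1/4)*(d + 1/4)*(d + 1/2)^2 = d^4 + d^3 + 3*d^2/16 - d/16 - 1/64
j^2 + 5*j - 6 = (j - 1)*(j + 6)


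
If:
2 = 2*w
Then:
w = 1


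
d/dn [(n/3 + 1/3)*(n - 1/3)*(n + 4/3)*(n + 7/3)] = 4*n^3/3 + 13*n^2/3 + 94*n/27 + 23/81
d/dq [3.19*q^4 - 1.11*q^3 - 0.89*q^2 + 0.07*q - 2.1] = 12.76*q^3 - 3.33*q^2 - 1.78*q + 0.07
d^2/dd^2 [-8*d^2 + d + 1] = -16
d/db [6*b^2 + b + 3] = 12*b + 1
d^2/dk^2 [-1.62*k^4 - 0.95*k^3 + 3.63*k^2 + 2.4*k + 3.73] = -19.44*k^2 - 5.7*k + 7.26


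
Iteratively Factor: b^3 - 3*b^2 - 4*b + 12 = (b + 2)*(b^2 - 5*b + 6) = (b - 3)*(b + 2)*(b - 2)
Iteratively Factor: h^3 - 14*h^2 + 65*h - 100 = (h - 5)*(h^2 - 9*h + 20) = (h - 5)^2*(h - 4)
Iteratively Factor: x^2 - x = (x)*(x - 1)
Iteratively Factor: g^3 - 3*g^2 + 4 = (g - 2)*(g^2 - g - 2) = (g - 2)*(g + 1)*(g - 2)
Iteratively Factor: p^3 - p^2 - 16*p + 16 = (p - 1)*(p^2 - 16) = (p - 4)*(p - 1)*(p + 4)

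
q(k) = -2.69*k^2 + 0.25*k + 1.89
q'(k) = 0.25 - 5.38*k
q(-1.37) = -3.50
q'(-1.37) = 7.62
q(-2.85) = -20.67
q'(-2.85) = 15.58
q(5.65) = -82.57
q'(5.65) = -30.15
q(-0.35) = 1.47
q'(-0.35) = 2.13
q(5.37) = -74.34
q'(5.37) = -28.64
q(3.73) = -34.60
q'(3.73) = -19.82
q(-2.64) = -17.52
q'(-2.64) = 14.45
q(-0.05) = 1.87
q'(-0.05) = 0.52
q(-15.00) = -607.11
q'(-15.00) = 80.95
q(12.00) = -382.47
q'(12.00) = -64.31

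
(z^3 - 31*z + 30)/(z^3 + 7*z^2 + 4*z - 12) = (z - 5)/(z + 2)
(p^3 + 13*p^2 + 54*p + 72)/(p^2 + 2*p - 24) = (p^2 + 7*p + 12)/(p - 4)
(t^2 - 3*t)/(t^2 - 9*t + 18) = t/(t - 6)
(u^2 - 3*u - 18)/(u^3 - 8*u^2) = (u^2 - 3*u - 18)/(u^2*(u - 8))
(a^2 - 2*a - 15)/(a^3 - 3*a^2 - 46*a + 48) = (a^2 - 2*a - 15)/(a^3 - 3*a^2 - 46*a + 48)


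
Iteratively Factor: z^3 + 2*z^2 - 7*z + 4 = (z - 1)*(z^2 + 3*z - 4) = (z - 1)*(z + 4)*(z - 1)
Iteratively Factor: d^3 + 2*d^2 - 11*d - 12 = (d - 3)*(d^2 + 5*d + 4) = (d - 3)*(d + 4)*(d + 1)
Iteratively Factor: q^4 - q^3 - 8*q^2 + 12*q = (q)*(q^3 - q^2 - 8*q + 12) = q*(q - 2)*(q^2 + q - 6) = q*(q - 2)^2*(q + 3)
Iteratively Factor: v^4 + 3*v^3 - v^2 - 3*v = (v)*(v^3 + 3*v^2 - v - 3) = v*(v + 1)*(v^2 + 2*v - 3) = v*(v - 1)*(v + 1)*(v + 3)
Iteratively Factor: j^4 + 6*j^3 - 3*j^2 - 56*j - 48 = (j + 4)*(j^3 + 2*j^2 - 11*j - 12) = (j + 4)^2*(j^2 - 2*j - 3) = (j + 1)*(j + 4)^2*(j - 3)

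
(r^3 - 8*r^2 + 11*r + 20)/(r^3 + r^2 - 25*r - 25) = (r - 4)/(r + 5)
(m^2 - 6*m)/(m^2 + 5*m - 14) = m*(m - 6)/(m^2 + 5*m - 14)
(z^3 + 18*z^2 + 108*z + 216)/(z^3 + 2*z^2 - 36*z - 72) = (z^2 + 12*z + 36)/(z^2 - 4*z - 12)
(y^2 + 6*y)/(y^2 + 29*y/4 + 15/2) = 4*y/(4*y + 5)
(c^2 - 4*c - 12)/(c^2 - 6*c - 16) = (c - 6)/(c - 8)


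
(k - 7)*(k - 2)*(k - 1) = k^3 - 10*k^2 + 23*k - 14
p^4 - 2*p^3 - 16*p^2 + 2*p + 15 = (p - 5)*(p - 1)*(p + 1)*(p + 3)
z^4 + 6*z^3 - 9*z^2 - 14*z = z*(z - 2)*(z + 1)*(z + 7)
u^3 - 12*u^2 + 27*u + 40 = (u - 8)*(u - 5)*(u + 1)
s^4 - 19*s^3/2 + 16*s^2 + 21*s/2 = s*(s - 7)*(s - 3)*(s + 1/2)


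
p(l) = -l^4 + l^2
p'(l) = -4*l^3 + 2*l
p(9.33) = -7490.46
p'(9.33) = -3230.00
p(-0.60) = 0.23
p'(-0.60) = -0.34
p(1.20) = -0.63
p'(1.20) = -4.51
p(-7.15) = -2562.39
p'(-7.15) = 1447.80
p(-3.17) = -90.93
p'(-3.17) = 121.08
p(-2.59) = -38.29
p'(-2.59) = 64.32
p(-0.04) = 0.00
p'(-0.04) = -0.08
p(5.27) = -743.56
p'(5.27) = -574.91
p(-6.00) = -1260.00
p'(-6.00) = 852.00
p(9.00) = -6480.00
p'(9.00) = -2898.00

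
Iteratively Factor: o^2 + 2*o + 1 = (o + 1)*(o + 1)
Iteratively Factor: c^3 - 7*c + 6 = (c + 3)*(c^2 - 3*c + 2) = (c - 2)*(c + 3)*(c - 1)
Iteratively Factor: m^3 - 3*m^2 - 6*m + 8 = (m + 2)*(m^2 - 5*m + 4) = (m - 4)*(m + 2)*(m - 1)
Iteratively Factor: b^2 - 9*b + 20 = (b - 5)*(b - 4)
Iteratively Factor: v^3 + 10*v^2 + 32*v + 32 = (v + 4)*(v^2 + 6*v + 8) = (v + 4)^2*(v + 2)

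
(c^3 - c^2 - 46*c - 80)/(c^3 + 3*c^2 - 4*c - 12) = (c^2 - 3*c - 40)/(c^2 + c - 6)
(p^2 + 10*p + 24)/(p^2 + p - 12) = (p + 6)/(p - 3)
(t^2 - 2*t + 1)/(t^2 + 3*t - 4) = (t - 1)/(t + 4)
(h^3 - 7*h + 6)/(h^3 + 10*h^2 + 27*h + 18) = (h^2 - 3*h + 2)/(h^2 + 7*h + 6)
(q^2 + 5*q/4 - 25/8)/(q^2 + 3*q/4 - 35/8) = (4*q - 5)/(4*q - 7)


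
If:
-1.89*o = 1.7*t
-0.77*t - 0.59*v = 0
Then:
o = 0.689204974919261*v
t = -0.766233766233766*v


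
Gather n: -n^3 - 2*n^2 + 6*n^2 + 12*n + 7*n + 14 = -n^3 + 4*n^2 + 19*n + 14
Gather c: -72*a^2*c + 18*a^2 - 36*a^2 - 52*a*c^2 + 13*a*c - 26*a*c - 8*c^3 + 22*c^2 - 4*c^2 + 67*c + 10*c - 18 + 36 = -18*a^2 - 8*c^3 + c^2*(18 - 52*a) + c*(-72*a^2 - 13*a + 77) + 18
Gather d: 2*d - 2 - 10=2*d - 12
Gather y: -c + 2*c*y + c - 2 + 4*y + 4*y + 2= y*(2*c + 8)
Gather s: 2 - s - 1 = 1 - s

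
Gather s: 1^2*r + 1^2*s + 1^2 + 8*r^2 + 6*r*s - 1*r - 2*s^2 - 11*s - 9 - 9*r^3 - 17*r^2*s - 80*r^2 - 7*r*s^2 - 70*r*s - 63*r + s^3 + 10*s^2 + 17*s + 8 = -9*r^3 - 72*r^2 - 63*r + s^3 + s^2*(8 - 7*r) + s*(-17*r^2 - 64*r + 7)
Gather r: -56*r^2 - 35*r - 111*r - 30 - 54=-56*r^2 - 146*r - 84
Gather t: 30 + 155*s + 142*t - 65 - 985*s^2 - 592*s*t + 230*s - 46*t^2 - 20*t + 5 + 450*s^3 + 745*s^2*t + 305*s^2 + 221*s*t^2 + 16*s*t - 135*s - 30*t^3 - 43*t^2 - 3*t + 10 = 450*s^3 - 680*s^2 + 250*s - 30*t^3 + t^2*(221*s - 89) + t*(745*s^2 - 576*s + 119) - 20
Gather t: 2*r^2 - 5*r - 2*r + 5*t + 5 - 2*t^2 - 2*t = 2*r^2 - 7*r - 2*t^2 + 3*t + 5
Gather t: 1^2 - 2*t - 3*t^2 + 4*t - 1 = -3*t^2 + 2*t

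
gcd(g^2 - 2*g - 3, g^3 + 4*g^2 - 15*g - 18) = g^2 - 2*g - 3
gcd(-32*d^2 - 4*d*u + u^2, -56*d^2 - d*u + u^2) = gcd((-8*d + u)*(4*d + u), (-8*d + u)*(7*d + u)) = -8*d + u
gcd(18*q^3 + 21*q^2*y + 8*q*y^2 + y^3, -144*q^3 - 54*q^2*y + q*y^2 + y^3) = 3*q + y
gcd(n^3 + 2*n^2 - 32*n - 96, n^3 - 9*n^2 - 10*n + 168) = n^2 - 2*n - 24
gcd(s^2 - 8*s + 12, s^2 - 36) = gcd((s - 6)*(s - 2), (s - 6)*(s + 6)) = s - 6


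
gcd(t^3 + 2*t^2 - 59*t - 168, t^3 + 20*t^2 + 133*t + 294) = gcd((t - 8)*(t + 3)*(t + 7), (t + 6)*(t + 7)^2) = t + 7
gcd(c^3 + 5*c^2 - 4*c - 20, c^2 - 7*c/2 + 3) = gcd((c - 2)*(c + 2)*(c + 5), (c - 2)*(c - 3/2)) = c - 2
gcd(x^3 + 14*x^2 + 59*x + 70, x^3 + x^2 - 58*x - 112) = x^2 + 9*x + 14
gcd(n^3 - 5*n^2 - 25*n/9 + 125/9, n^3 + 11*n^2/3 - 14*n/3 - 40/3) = n + 5/3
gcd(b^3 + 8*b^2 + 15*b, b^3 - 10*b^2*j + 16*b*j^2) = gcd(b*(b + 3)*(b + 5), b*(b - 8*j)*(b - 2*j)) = b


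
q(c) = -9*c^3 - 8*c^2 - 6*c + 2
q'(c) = -27*c^2 - 16*c - 6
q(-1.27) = 15.15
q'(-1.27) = -29.23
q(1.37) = -44.38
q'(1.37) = -78.60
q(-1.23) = 14.02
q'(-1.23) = -27.17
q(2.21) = -147.48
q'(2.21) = -173.23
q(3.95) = -701.19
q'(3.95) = -490.47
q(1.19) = -31.64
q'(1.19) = -63.27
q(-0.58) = 4.54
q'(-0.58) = -5.80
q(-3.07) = 205.43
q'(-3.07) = -211.35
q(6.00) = -2266.00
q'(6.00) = -1074.00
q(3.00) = -331.00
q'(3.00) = -297.00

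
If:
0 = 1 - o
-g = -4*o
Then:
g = 4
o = 1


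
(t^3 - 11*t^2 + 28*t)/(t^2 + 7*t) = (t^2 - 11*t + 28)/(t + 7)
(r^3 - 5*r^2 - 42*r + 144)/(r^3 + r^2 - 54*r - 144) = (r - 3)/(r + 3)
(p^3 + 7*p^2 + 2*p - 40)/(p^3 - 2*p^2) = 1 + 9/p + 20/p^2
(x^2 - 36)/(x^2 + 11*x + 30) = (x - 6)/(x + 5)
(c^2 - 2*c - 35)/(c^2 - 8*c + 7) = (c + 5)/(c - 1)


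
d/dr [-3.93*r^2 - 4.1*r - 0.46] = -7.86*r - 4.1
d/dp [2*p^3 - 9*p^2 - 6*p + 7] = 6*p^2 - 18*p - 6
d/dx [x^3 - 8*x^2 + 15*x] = 3*x^2 - 16*x + 15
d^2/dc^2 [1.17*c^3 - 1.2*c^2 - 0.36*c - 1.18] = 7.02*c - 2.4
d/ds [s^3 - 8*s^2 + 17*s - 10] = 3*s^2 - 16*s + 17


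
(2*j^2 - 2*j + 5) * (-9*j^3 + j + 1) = -18*j^5 + 18*j^4 - 43*j^3 + 3*j + 5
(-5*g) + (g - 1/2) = -4*g - 1/2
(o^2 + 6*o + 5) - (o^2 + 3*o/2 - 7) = 9*o/2 + 12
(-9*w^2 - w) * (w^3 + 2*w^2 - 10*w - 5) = -9*w^5 - 19*w^4 + 88*w^3 + 55*w^2 + 5*w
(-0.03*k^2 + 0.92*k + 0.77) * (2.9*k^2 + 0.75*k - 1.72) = -0.087*k^4 + 2.6455*k^3 + 2.9746*k^2 - 1.0049*k - 1.3244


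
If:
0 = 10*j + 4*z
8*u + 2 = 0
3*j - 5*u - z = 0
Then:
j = -5/22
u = -1/4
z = 25/44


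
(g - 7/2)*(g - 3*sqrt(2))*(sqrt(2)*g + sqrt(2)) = sqrt(2)*g^3 - 6*g^2 - 5*sqrt(2)*g^2/2 - 7*sqrt(2)*g/2 + 15*g + 21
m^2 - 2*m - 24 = (m - 6)*(m + 4)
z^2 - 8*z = z*(z - 8)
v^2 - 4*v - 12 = (v - 6)*(v + 2)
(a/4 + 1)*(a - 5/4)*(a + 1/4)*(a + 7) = a^4/4 + 5*a^3/2 + 267*a^2/64 - 503*a/64 - 35/16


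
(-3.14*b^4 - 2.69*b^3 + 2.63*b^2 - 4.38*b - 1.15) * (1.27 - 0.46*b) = 1.4444*b^5 - 2.7504*b^4 - 4.6261*b^3 + 5.3549*b^2 - 5.0336*b - 1.4605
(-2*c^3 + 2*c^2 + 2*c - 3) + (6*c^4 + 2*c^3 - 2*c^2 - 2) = 6*c^4 + 2*c - 5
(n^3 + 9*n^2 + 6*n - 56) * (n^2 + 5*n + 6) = n^5 + 14*n^4 + 57*n^3 + 28*n^2 - 244*n - 336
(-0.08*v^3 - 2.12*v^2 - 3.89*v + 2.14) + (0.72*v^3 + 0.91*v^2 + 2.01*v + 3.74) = 0.64*v^3 - 1.21*v^2 - 1.88*v + 5.88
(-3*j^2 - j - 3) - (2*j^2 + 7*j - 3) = -5*j^2 - 8*j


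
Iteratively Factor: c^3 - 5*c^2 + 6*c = (c - 2)*(c^2 - 3*c) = (c - 3)*(c - 2)*(c)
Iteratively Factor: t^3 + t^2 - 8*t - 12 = (t - 3)*(t^2 + 4*t + 4) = (t - 3)*(t + 2)*(t + 2)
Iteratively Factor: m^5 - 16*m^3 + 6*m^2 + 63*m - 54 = (m - 2)*(m^4 + 2*m^3 - 12*m^2 - 18*m + 27) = (m - 2)*(m + 3)*(m^3 - m^2 - 9*m + 9) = (m - 2)*(m + 3)^2*(m^2 - 4*m + 3) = (m - 3)*(m - 2)*(m + 3)^2*(m - 1)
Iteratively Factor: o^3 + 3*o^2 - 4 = (o + 2)*(o^2 + o - 2) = (o + 2)^2*(o - 1)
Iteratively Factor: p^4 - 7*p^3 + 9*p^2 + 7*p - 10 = (p - 2)*(p^3 - 5*p^2 - p + 5) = (p - 2)*(p + 1)*(p^2 - 6*p + 5) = (p - 2)*(p - 1)*(p + 1)*(p - 5)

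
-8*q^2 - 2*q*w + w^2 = (-4*q + w)*(2*q + w)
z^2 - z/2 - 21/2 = (z - 7/2)*(z + 3)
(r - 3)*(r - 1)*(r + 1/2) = r^3 - 7*r^2/2 + r + 3/2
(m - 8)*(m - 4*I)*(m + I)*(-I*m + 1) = -I*m^4 - 2*m^3 + 8*I*m^3 + 16*m^2 - 7*I*m^2 + 4*m + 56*I*m - 32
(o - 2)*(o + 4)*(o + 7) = o^3 + 9*o^2 + 6*o - 56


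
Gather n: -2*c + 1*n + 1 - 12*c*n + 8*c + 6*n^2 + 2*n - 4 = 6*c + 6*n^2 + n*(3 - 12*c) - 3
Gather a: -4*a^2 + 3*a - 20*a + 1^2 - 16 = -4*a^2 - 17*a - 15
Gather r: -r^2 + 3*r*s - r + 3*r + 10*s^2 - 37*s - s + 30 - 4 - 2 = -r^2 + r*(3*s + 2) + 10*s^2 - 38*s + 24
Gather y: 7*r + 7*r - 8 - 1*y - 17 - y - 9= 14*r - 2*y - 34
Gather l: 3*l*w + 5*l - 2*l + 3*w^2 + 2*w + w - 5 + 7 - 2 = l*(3*w + 3) + 3*w^2 + 3*w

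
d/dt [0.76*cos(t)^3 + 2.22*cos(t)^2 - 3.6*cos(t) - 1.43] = (-2.28*cos(t)^2 - 4.44*cos(t) + 3.6)*sin(t)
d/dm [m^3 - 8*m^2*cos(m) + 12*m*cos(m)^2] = 8*m^2*sin(m) + 3*m^2 - 12*m*sin(2*m) - 16*m*cos(m) + 12*cos(m)^2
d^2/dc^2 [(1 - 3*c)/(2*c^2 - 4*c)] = (c*(c - 2)*(9*c - 7) + (4 - 12*c)*(c - 1)^2)/(c^3*(c - 2)^3)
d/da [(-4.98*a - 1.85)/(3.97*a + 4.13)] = (-52.494913*a - 54.610577)/(3.97*a + 4.13)^3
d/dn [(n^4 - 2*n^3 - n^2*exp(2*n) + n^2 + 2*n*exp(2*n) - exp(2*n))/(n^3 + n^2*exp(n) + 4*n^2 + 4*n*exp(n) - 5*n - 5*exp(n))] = (-n^2*exp(n) + n^2 - 4*n*exp(n) + 10*n - exp(n) - 5)/(n^2 + 10*n + 25)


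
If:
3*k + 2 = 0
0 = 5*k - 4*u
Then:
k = -2/3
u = -5/6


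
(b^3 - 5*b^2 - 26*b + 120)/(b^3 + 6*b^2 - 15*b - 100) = (b - 6)/(b + 5)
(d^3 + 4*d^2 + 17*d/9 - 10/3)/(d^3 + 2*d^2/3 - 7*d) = (9*d^2 + 9*d - 10)/(3*d*(3*d - 7))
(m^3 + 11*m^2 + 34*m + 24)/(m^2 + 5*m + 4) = m + 6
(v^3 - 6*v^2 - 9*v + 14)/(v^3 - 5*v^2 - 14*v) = (v - 1)/v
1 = 1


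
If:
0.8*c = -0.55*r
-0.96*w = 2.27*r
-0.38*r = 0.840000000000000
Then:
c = 1.52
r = -2.21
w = 5.23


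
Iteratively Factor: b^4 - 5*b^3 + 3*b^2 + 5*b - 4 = (b - 4)*(b^3 - b^2 - b + 1) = (b - 4)*(b - 1)*(b^2 - 1) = (b - 4)*(b - 1)^2*(b + 1)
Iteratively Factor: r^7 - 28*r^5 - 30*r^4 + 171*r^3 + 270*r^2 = (r + 2)*(r^6 - 2*r^5 - 24*r^4 + 18*r^3 + 135*r^2) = (r - 5)*(r + 2)*(r^5 + 3*r^4 - 9*r^3 - 27*r^2) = r*(r - 5)*(r + 2)*(r^4 + 3*r^3 - 9*r^2 - 27*r) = r*(r - 5)*(r + 2)*(r + 3)*(r^3 - 9*r) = r^2*(r - 5)*(r + 2)*(r + 3)*(r^2 - 9) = r^2*(r - 5)*(r - 3)*(r + 2)*(r + 3)*(r + 3)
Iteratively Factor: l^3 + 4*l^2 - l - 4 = (l - 1)*(l^2 + 5*l + 4) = (l - 1)*(l + 1)*(l + 4)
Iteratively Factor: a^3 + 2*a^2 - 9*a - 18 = (a - 3)*(a^2 + 5*a + 6) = (a - 3)*(a + 3)*(a + 2)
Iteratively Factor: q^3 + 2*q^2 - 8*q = (q)*(q^2 + 2*q - 8) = q*(q + 4)*(q - 2)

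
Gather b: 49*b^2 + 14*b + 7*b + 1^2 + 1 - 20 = 49*b^2 + 21*b - 18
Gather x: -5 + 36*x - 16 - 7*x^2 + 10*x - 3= -7*x^2 + 46*x - 24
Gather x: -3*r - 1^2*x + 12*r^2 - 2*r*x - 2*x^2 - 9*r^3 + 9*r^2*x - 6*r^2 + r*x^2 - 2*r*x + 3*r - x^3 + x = -9*r^3 + 6*r^2 - x^3 + x^2*(r - 2) + x*(9*r^2 - 4*r)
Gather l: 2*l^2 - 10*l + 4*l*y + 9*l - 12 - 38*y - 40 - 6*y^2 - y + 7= 2*l^2 + l*(4*y - 1) - 6*y^2 - 39*y - 45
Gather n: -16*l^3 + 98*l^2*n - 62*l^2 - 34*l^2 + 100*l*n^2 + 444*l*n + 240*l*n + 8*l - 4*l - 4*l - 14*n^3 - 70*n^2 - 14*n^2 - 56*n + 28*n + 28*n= -16*l^3 - 96*l^2 - 14*n^3 + n^2*(100*l - 84) + n*(98*l^2 + 684*l)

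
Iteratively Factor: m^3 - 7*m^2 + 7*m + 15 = (m - 3)*(m^2 - 4*m - 5) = (m - 3)*(m + 1)*(m - 5)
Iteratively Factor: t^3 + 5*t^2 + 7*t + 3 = (t + 1)*(t^2 + 4*t + 3) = (t + 1)*(t + 3)*(t + 1)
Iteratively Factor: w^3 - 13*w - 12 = (w + 3)*(w^2 - 3*w - 4) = (w - 4)*(w + 3)*(w + 1)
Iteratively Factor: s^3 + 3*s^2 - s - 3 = (s - 1)*(s^2 + 4*s + 3) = (s - 1)*(s + 3)*(s + 1)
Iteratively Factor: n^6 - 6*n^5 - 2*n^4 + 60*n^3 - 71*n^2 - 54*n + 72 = (n - 3)*(n^5 - 3*n^4 - 11*n^3 + 27*n^2 + 10*n - 24) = (n - 3)*(n - 1)*(n^4 - 2*n^3 - 13*n^2 + 14*n + 24) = (n - 3)*(n - 1)*(n + 1)*(n^3 - 3*n^2 - 10*n + 24) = (n - 4)*(n - 3)*(n - 1)*(n + 1)*(n^2 + n - 6) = (n - 4)*(n - 3)*(n - 2)*(n - 1)*(n + 1)*(n + 3)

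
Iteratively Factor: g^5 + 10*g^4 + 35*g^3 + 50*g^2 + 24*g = (g + 1)*(g^4 + 9*g^3 + 26*g^2 + 24*g) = (g + 1)*(g + 3)*(g^3 + 6*g^2 + 8*g) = g*(g + 1)*(g + 3)*(g^2 + 6*g + 8) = g*(g + 1)*(g + 3)*(g + 4)*(g + 2)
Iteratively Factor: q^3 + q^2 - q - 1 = (q + 1)*(q^2 - 1) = (q - 1)*(q + 1)*(q + 1)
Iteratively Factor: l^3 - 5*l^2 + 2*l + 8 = (l + 1)*(l^2 - 6*l + 8) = (l - 4)*(l + 1)*(l - 2)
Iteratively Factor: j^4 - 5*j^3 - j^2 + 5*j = (j)*(j^3 - 5*j^2 - j + 5) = j*(j - 5)*(j^2 - 1) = j*(j - 5)*(j - 1)*(j + 1)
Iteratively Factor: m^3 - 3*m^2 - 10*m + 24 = (m - 4)*(m^2 + m - 6) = (m - 4)*(m + 3)*(m - 2)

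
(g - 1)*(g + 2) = g^2 + g - 2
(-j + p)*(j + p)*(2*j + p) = -2*j^3 - j^2*p + 2*j*p^2 + p^3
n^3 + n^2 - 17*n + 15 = (n - 3)*(n - 1)*(n + 5)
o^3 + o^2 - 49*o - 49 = (o - 7)*(o + 1)*(o + 7)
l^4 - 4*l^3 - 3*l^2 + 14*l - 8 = (l - 4)*(l - 1)^2*(l + 2)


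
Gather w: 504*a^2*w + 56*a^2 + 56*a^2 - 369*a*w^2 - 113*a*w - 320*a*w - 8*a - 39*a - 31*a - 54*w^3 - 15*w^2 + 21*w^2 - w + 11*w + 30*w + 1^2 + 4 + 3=112*a^2 - 78*a - 54*w^3 + w^2*(6 - 369*a) + w*(504*a^2 - 433*a + 40) + 8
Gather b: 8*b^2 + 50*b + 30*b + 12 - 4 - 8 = 8*b^2 + 80*b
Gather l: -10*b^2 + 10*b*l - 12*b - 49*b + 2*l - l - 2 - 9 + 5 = -10*b^2 - 61*b + l*(10*b + 1) - 6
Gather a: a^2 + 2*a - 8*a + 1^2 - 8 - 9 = a^2 - 6*a - 16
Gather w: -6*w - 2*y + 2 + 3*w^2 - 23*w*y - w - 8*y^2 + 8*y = 3*w^2 + w*(-23*y - 7) - 8*y^2 + 6*y + 2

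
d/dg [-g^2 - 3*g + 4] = -2*g - 3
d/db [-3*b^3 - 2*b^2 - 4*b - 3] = -9*b^2 - 4*b - 4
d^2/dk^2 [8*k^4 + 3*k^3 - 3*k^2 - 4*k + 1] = 96*k^2 + 18*k - 6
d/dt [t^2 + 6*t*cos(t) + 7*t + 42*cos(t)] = -6*t*sin(t) + 2*t - 42*sin(t) + 6*cos(t) + 7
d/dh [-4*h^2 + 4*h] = 4 - 8*h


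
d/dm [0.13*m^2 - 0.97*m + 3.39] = 0.26*m - 0.97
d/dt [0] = 0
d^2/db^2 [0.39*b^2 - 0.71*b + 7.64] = 0.780000000000000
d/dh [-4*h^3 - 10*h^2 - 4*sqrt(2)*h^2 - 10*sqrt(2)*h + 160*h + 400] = -12*h^2 - 20*h - 8*sqrt(2)*h - 10*sqrt(2) + 160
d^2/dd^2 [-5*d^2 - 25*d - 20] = -10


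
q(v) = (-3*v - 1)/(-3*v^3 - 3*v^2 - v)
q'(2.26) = -0.12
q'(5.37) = -0.01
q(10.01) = 0.01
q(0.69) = 0.99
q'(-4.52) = 0.03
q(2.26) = 0.15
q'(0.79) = -1.51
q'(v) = (-3*v - 1)*(9*v^2 + 6*v + 1)/(-3*v^3 - 3*v^2 - v)^2 - 3/(-3*v^3 - 3*v^2 - v) = (-18*v^3 - 18*v^2 - 6*v - 1)/(v^2*(9*v^4 + 18*v^3 + 15*v^2 + 6*v + 1))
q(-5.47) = 0.04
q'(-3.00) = 0.10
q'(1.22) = -0.55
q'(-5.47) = 0.01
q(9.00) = 0.01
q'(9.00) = 0.00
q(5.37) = 0.03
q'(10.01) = -0.00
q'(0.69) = -2.04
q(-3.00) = 0.14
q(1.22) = 0.42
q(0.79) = 0.81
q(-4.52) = 0.06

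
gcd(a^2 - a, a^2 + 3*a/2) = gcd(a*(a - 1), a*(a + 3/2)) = a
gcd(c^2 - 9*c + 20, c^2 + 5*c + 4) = 1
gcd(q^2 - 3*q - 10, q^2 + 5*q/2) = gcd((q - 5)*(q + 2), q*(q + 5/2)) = 1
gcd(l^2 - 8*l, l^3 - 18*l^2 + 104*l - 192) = l - 8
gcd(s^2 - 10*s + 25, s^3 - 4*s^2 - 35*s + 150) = s^2 - 10*s + 25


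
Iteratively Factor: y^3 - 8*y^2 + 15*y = (y - 3)*(y^2 - 5*y) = y*(y - 3)*(y - 5)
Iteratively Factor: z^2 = (z)*(z)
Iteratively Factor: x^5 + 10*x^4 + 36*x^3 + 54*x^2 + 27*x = (x)*(x^4 + 10*x^3 + 36*x^2 + 54*x + 27) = x*(x + 3)*(x^3 + 7*x^2 + 15*x + 9) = x*(x + 1)*(x + 3)*(x^2 + 6*x + 9) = x*(x + 1)*(x + 3)^2*(x + 3)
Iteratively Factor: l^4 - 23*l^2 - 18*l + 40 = (l + 2)*(l^3 - 2*l^2 - 19*l + 20) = (l - 5)*(l + 2)*(l^2 + 3*l - 4) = (l - 5)*(l + 2)*(l + 4)*(l - 1)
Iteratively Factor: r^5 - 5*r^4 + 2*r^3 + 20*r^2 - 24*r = (r - 3)*(r^4 - 2*r^3 - 4*r^2 + 8*r) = (r - 3)*(r + 2)*(r^3 - 4*r^2 + 4*r) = (r - 3)*(r - 2)*(r + 2)*(r^2 - 2*r) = r*(r - 3)*(r - 2)*(r + 2)*(r - 2)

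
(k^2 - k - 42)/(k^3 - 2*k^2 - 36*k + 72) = (k - 7)/(k^2 - 8*k + 12)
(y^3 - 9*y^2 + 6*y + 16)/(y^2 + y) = y - 10 + 16/y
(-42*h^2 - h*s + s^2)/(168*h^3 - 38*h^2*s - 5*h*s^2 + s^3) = 1/(-4*h + s)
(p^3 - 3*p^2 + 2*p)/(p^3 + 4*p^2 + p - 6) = p*(p - 2)/(p^2 + 5*p + 6)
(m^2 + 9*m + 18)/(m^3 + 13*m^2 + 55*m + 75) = (m + 6)/(m^2 + 10*m + 25)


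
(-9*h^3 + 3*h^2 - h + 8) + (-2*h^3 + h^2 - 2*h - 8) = -11*h^3 + 4*h^2 - 3*h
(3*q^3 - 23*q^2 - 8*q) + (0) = 3*q^3 - 23*q^2 - 8*q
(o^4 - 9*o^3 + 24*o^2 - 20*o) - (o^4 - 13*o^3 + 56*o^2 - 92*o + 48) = 4*o^3 - 32*o^2 + 72*o - 48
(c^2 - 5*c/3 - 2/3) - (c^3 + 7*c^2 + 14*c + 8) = -c^3 - 6*c^2 - 47*c/3 - 26/3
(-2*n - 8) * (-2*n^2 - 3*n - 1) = 4*n^3 + 22*n^2 + 26*n + 8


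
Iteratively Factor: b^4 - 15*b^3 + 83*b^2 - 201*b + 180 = (b - 5)*(b^3 - 10*b^2 + 33*b - 36) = (b - 5)*(b - 3)*(b^2 - 7*b + 12) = (b - 5)*(b - 4)*(b - 3)*(b - 3)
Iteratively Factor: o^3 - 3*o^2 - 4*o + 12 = (o + 2)*(o^2 - 5*o + 6) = (o - 3)*(o + 2)*(o - 2)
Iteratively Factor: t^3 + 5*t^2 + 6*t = (t + 2)*(t^2 + 3*t) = (t + 2)*(t + 3)*(t)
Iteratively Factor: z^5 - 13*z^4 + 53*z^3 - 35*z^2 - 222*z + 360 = (z - 4)*(z^4 - 9*z^3 + 17*z^2 + 33*z - 90) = (z - 5)*(z - 4)*(z^3 - 4*z^2 - 3*z + 18) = (z - 5)*(z - 4)*(z - 3)*(z^2 - z - 6) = (z - 5)*(z - 4)*(z - 3)^2*(z + 2)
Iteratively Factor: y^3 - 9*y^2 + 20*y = (y)*(y^2 - 9*y + 20) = y*(y - 5)*(y - 4)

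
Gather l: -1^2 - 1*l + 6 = 5 - l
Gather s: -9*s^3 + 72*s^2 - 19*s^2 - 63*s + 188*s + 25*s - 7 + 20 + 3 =-9*s^3 + 53*s^2 + 150*s + 16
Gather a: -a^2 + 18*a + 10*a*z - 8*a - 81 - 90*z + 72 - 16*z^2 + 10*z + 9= -a^2 + a*(10*z + 10) - 16*z^2 - 80*z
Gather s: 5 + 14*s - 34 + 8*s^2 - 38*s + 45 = 8*s^2 - 24*s + 16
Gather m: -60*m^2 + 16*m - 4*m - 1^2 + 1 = -60*m^2 + 12*m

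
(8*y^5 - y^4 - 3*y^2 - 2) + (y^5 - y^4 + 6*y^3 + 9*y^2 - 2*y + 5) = 9*y^5 - 2*y^4 + 6*y^3 + 6*y^2 - 2*y + 3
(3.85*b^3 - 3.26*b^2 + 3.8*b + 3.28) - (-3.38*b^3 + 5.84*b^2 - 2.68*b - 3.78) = 7.23*b^3 - 9.1*b^2 + 6.48*b + 7.06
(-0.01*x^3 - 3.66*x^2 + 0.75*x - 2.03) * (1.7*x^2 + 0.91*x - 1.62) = -0.017*x^5 - 6.2311*x^4 - 2.0394*x^3 + 3.1607*x^2 - 3.0623*x + 3.2886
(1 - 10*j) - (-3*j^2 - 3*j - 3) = 3*j^2 - 7*j + 4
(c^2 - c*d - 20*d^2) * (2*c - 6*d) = 2*c^3 - 8*c^2*d - 34*c*d^2 + 120*d^3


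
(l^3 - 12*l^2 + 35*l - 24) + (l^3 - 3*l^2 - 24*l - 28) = 2*l^3 - 15*l^2 + 11*l - 52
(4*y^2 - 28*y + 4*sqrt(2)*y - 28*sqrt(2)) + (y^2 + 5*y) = 5*y^2 - 23*y + 4*sqrt(2)*y - 28*sqrt(2)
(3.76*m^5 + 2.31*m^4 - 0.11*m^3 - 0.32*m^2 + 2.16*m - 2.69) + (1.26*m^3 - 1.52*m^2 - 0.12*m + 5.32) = 3.76*m^5 + 2.31*m^4 + 1.15*m^3 - 1.84*m^2 + 2.04*m + 2.63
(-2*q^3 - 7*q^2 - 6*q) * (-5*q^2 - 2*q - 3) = 10*q^5 + 39*q^4 + 50*q^3 + 33*q^2 + 18*q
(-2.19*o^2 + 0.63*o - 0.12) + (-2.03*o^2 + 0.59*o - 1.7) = -4.22*o^2 + 1.22*o - 1.82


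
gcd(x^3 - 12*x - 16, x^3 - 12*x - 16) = x^3 - 12*x - 16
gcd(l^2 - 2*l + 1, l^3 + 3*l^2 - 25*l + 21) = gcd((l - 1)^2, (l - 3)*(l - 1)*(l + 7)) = l - 1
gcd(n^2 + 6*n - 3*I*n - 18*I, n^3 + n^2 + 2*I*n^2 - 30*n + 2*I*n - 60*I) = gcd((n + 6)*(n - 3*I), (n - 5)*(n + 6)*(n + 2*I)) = n + 6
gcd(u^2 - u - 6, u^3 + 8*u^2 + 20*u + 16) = u + 2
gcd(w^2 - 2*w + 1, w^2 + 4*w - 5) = w - 1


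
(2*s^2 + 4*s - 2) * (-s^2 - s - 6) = -2*s^4 - 6*s^3 - 14*s^2 - 22*s + 12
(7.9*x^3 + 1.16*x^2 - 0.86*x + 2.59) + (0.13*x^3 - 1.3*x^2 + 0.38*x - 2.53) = 8.03*x^3 - 0.14*x^2 - 0.48*x + 0.0600000000000001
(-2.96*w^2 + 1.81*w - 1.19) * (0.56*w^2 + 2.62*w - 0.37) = -1.6576*w^4 - 6.7416*w^3 + 5.171*w^2 - 3.7875*w + 0.4403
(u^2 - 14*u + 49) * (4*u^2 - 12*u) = 4*u^4 - 68*u^3 + 364*u^2 - 588*u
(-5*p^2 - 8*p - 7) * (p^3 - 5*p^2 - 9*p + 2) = -5*p^5 + 17*p^4 + 78*p^3 + 97*p^2 + 47*p - 14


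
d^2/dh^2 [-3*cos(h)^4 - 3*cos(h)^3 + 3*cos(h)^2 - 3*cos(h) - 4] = 48*sin(h)^4 - 48*sin(h)^2 + 21*cos(h)/4 + 27*cos(3*h)/4 + 6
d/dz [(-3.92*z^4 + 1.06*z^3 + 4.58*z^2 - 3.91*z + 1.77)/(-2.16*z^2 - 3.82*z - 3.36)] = (16.9344*z^5 + 42.6336*z^4 + 44.5864*z^3 - 36.626*z^2 - 23.1312*z + 19.899)/(4.6656*z^4 + 16.5024*z^3 + 29.1076*z^2 + 25.6704*z + 11.2896)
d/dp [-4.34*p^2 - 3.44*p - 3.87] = -8.68*p - 3.44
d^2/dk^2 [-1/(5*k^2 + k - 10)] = 2*(25*k^2 + 5*k - (10*k + 1)^2 - 50)/(5*k^2 + k - 10)^3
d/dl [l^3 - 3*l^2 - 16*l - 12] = 3*l^2 - 6*l - 16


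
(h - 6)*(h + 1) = h^2 - 5*h - 6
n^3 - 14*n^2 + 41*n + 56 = (n - 8)*(n - 7)*(n + 1)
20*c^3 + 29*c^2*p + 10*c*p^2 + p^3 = (c + p)*(4*c + p)*(5*c + p)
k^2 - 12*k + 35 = (k - 7)*(k - 5)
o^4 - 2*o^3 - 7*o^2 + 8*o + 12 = (o - 3)*(o - 2)*(o + 1)*(o + 2)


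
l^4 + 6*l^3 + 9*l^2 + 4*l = l*(l + 1)^2*(l + 4)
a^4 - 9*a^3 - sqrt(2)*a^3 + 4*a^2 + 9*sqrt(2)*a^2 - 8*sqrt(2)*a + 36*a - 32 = (a - 8)*(a - 1)*(a - 2*sqrt(2))*(a + sqrt(2))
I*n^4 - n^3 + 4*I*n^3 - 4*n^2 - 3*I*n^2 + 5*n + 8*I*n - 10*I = (n + 5)*(n - I)*(n + 2*I)*(I*n - I)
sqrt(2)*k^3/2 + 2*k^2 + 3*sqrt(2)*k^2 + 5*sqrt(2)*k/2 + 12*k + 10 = (k + 5)*(k + 2*sqrt(2))*(sqrt(2)*k/2 + sqrt(2)/2)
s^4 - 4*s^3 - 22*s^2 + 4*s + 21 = (s - 7)*(s - 1)*(s + 1)*(s + 3)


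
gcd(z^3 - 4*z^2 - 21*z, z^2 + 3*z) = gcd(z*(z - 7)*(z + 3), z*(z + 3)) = z^2 + 3*z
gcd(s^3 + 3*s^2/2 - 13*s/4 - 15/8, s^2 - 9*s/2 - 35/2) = s + 5/2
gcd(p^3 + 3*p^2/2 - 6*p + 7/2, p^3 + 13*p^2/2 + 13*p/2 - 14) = p^2 + 5*p/2 - 7/2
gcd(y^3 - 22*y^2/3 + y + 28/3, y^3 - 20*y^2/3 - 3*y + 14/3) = y^2 - 6*y - 7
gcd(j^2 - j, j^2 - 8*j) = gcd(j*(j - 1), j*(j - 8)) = j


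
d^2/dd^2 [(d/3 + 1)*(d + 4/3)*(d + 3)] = 2*d + 44/9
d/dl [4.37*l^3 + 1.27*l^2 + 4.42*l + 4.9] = 13.11*l^2 + 2.54*l + 4.42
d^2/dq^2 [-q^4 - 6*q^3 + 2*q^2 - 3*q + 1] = -12*q^2 - 36*q + 4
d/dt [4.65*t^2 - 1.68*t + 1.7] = 9.3*t - 1.68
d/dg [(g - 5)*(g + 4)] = 2*g - 1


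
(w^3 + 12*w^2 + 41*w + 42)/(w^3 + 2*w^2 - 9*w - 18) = (w + 7)/(w - 3)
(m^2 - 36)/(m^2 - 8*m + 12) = (m + 6)/(m - 2)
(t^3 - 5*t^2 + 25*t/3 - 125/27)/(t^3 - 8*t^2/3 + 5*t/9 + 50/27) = (3*t - 5)/(3*t + 2)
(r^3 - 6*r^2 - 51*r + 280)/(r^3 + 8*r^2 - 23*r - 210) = (r - 8)/(r + 6)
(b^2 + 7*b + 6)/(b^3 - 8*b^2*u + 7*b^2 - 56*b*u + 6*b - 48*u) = 1/(b - 8*u)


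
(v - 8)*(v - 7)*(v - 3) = v^3 - 18*v^2 + 101*v - 168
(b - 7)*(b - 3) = b^2 - 10*b + 21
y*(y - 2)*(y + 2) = y^3 - 4*y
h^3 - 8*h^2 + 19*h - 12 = (h - 4)*(h - 3)*(h - 1)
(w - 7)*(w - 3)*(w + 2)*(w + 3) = w^4 - 5*w^3 - 23*w^2 + 45*w + 126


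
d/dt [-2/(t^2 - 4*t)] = 4*(t - 2)/(t^2*(t - 4)^2)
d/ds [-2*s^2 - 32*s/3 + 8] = -4*s - 32/3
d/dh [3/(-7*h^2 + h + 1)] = 3*(14*h - 1)/(-7*h^2 + h + 1)^2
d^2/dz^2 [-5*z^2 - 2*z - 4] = -10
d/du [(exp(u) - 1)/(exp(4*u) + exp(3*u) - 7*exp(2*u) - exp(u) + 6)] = (-3*exp(2*u) - 4*exp(u) + 5)*exp(u)/(exp(6*u) + 4*exp(5*u) - 6*exp(4*u) - 32*exp(3*u) + exp(2*u) + 60*exp(u) + 36)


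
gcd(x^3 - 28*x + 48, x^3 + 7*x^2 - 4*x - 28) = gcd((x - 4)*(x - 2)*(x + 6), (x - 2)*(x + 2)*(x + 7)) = x - 2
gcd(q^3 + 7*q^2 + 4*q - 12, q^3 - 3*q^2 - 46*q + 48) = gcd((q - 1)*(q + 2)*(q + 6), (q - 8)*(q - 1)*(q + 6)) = q^2 + 5*q - 6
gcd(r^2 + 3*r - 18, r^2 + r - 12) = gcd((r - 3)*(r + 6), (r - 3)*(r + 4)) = r - 3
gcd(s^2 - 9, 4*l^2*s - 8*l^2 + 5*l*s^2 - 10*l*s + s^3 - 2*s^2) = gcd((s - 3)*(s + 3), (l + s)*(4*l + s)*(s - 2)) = 1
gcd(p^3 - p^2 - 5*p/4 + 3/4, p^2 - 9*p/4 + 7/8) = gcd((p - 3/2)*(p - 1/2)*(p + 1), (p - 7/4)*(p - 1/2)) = p - 1/2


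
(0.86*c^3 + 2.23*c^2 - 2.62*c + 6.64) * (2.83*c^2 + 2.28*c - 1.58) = 2.4338*c^5 + 8.2717*c^4 - 3.689*c^3 + 9.2942*c^2 + 19.2788*c - 10.4912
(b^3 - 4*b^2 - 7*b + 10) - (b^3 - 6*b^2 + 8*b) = 2*b^2 - 15*b + 10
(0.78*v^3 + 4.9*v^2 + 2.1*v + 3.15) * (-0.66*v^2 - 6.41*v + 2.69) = -0.5148*v^5 - 8.2338*v^4 - 30.6968*v^3 - 2.359*v^2 - 14.5425*v + 8.4735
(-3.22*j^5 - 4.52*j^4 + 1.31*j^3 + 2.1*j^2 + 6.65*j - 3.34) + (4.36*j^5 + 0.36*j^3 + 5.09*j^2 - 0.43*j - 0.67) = 1.14*j^5 - 4.52*j^4 + 1.67*j^3 + 7.19*j^2 + 6.22*j - 4.01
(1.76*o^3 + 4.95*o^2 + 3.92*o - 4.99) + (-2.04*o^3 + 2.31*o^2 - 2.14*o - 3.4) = -0.28*o^3 + 7.26*o^2 + 1.78*o - 8.39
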